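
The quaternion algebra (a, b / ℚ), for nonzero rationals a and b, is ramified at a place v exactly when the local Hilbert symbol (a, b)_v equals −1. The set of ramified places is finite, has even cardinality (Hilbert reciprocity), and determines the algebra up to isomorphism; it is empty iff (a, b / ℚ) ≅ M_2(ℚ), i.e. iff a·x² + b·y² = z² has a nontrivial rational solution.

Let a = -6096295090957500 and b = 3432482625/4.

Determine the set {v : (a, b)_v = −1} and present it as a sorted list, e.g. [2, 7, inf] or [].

Mod squares: a ≡ -23, b ≡ 2145. Check v ∈ {∞, 2, 3, 5, 11, 13, 23}.
v=3: a=3^4·(≡1), b=3^1·(≡1) mod 3; (1|3)=+1, (1|3)=+1; (−1)^{4·1·1}·(+1)^1·(+1)^4 = +1.
v=∞: -23 < 0 and 2145 > 0  ⇒  (a,b)_∞ = +1.
v=11: a=11^4·(≡7), b=11^3·(≡6) mod 11; (7|11)=-1, (6|11)=-1; (−1)^{4·3·5}·(-1)^3·(-1)^4 = -1.
v=2: v_2(a)=2, v_2(b)=-2; units ≡ 1, 1 (mod 8); ε·ε+αω+βω = 0·0+2·0+-2·0 ≡ 0  ⇒  (a,b)_2 = +1.
v=23: a=23^3·(≡19), b=23^2·(≡18) mod 23; (19|23)=-1, (18|23)=+1; (−1)^{3·2·11}·(-1)^2·(+1)^3 = +1.
v=13: a=13^2·(≡10), b=13^1·(≡10) mod 13; (10|13)=+1, (10|13)=+1; (−1)^{2·1·6}·(+1)^1·(+1)^2 = +1.
v=5: a=5^4·(≡3), b=5^3·(≡4) mod 5; (3|5)=-1, (4|5)=+1; (−1)^{4·3·2}·(-1)^3·(+1)^4 = -1.
(-23, 2145 / ℚ) ramifies at {5, 11}: a division algebra.

[5, 11]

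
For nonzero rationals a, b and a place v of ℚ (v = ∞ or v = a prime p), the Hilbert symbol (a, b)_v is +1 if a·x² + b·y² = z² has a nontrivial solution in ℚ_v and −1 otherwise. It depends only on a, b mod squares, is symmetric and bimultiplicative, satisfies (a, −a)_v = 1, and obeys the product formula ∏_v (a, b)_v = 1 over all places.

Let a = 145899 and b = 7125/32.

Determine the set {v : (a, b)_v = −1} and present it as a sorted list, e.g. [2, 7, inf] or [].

(a, b) ≡ (16211, 570) mod (ℚ^×)²; places V = {2, 3, 5, 13, 19, 29, 43, ∞}.
(a,b)_5: α=0, u≡4; β=3, v≡1 (mod 5); (4|5)=+1, (1|5)=+1; sign (−1)^0·+1^3·+1^0 = +1.
(a,b)_13: α=1, u≡4; β=0, v≡11 (mod 13); (4|13)=+1, (11|13)=-1; sign (−1)^0·+1^0·-1^1 = -1.
(a,b)_29: α=1, u≡14; β=0, v≡26 (mod 29); (14|29)=-1, (26|29)=-1; sign (−1)^0·-1^0·-1^1 = -1.
(a,b)_19: α=0, u≡17; β=1, v≡4 (mod 19); (17|19)=+1, (4|19)=+1; sign (−1)^0·+1^1·+1^0 = +1.
(a,b)_3: α=2, u≡2; β=1, v≡1 (mod 3); (2|3)=-1, (1|3)=+1; sign (−1)^0·-1^1·+1^2 = -1.
(a,b)_43: α=1, u≡39; β=0, v≡9 (mod 43); (39|43)=-1, (9|43)=+1; sign (−1)^0·-1^0·+1^1 = +1.
(a,b)_∞: sgn(16211)=+, sgn(570)=+, so +1.
(a,b)_2: α=0, β=-5; u≡3, v≡5 (mod 8); ε(u)ε(v)=1·0, αω(v)=0·1, βω(u)=-5·1; sum ≡ 1  ⇒  -1.
|Ram(16211, 570)| = 4, even; anisotropic at {2, 3, 13, 29}.

[2, 3, 13, 29]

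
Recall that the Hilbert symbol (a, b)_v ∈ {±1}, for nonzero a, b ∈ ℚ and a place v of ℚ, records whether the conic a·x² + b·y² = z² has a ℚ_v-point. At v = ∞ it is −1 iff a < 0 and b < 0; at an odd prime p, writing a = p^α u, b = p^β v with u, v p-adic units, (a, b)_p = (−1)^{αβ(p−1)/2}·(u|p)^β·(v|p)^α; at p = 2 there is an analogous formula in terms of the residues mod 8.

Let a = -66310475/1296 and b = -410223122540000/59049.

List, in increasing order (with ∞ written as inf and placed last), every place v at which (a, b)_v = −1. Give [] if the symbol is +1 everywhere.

[2, 11, 37, inf]

Mod squares: a ≡ -54131, b ≡ -14. Check v ∈ {∞, 2, 3, 5, 7, 11, 19, 37}.
v=7: a=7^3·(≡1), b=7^3·(≡6) mod 7; (1|7)=+1, (6|7)=-1; (−1)^{3·3·3}·(+1)^3·(-1)^3 = +1.
v=37: a=37^1·(≡31), b=37^2·(≡31) mod 37; (31|37)=-1, (31|37)=-1; (−1)^{1·2·18}·(-1)^2·(-1)^1 = -1.
v=11: a=11^1·(≡8), b=11^2·(≡7) mod 11; (8|11)=-1, (7|11)=-1; (−1)^{1·2·5}·(-1)^2·(-1)^1 = -1.
v=2: v_2(a)=-4, v_2(b)=5; units ≡ 5, 1 (mod 8); ε·ε+αω+βω = 0·0+-4·0+5·1 ≡ 1  ⇒  (a,b)_2 = -1.
v=5: a=5^2·(≡1), b=5^4·(≡4) mod 5; (1|5)=+1, (4|5)=+1; (−1)^{2·4·2}·(+1)^4·(+1)^2 = +1.
v=∞: -54131 < 0 and -14 < 0  ⇒  (a,b)_∞ = -1.
v=19: a=19^1·(≡7), b=19^2·(≡9) mod 19; (7|19)=+1, (9|19)=+1; (−1)^{1·2·9}·(+1)^2·(+1)^1 = +1.
v=3: a=3^-4·(≡1), b=3^-10·(≡1) mod 3; (1|3)=+1, (1|3)=+1; (−1)^{-4·-10·1}·(+1)^-10·(+1)^-4 = +1.
Ram(-54131, -14) = {2, 11, 37, ∞}; no ℚ_2-point on the conic.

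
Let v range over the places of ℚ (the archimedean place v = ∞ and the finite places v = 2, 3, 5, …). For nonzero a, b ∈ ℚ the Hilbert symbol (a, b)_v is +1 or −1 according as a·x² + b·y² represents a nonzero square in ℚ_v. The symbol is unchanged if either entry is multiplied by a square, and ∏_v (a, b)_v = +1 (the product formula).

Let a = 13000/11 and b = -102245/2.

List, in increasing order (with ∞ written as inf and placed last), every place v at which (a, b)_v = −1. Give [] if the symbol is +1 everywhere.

(a, b) ≡ (1430, -10) mod (ℚ^×)²; places V = {2, 5, 11, 13, ∞}.
(a,b)_2: α=3, β=-1; u≡3, v≡3 (mod 8); ε(u)ε(v)=1·1, αω(v)=3·1, βω(u)=-1·1; sum ≡ 1  ⇒  -1.
(a,b)_11: α=-1, u≡9; β=2, v≡1 (mod 11); (9|11)=+1, (1|11)=+1; sign (−1)^0·+1^2·+1^-1 = +1.
(a,b)_5: α=3, u≡4; β=1, v≡3 (mod 5); (4|5)=+1, (3|5)=-1; sign (−1)^0·+1^1·-1^3 = -1.
(a,b)_∞: sgn(1430)=+, sgn(-10)=−, so +1.
(a,b)_13: α=1, u≡7; β=2, v≡3 (mod 13); (7|13)=-1, (3|13)=+1; sign (−1)^0·-1^2·+1^1 = +1.
(1430, -10 / ℚ) ramifies at {2, 5}: a division algebra.

[2, 5]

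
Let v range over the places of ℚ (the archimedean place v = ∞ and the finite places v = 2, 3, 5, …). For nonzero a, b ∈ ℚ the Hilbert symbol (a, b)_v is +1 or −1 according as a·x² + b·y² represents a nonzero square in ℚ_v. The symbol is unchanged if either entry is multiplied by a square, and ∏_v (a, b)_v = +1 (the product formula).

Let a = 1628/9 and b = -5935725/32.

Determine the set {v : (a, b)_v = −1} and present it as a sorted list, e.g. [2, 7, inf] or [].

(a, b) ≡ (407, -52762) mod (ℚ^×)²; places V = {2, 3, 5, 11, 23, 31, 37, ∞}.
(a,b)_31: α=0, u≡19; β=1, v≡12 (mod 31); (19|31)=+1, (12|31)=-1; sign (−1)^0·+1^1·-1^0 = +1.
(a,b)_2: α=2, β=-5; u≡7, v≡3 (mod 8); ε(u)ε(v)=1·1, αω(v)=2·1, βω(u)=-5·0; sum ≡ 1  ⇒  -1.
(a,b)_3: α=-2, u≡2; β=2, v≡2 (mod 3); (2|3)=-1, (2|3)=-1; sign (−1)^0·-1^2·-1^-2 = +1.
(a,b)_23: α=0, u≡2; β=1, v≡6 (mod 23); (2|23)=+1, (6|23)=+1; sign (−1)^0·+1^1·+1^0 = +1.
(a,b)_∞: sgn(407)=+, sgn(-52762)=−, so +1.
(a,b)_5: α=0, u≡2; β=2, v≡3 (mod 5); (2|5)=-1, (3|5)=-1; sign (−1)^0·-1^2·-1^0 = +1.
(a,b)_37: α=1, u≡9; β=1, v≡6 (mod 37); (9|37)=+1, (6|37)=-1; sign (−1)^0·+1^1·-1^1 = -1.
(a,b)_11: α=1, u≡3; β=0, v≡4 (mod 11); (3|11)=+1, (4|11)=+1; sign (−1)^0·+1^0·+1^1 = +1.
(407, -52762 / ℚ) ramifies at {2, 37}: a division algebra.

[2, 37]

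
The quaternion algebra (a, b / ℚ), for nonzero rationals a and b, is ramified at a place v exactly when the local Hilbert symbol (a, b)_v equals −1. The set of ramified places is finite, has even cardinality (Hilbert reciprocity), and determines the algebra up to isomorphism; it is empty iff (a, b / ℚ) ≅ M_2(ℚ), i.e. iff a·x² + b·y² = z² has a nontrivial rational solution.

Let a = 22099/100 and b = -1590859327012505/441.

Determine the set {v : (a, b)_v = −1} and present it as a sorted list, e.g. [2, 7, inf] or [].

[2, 11]

Mod squares: a ≡ 451, b ≡ -5945. Check v ∈ {∞, 2, 3, 5, 7, 11, 29, 31, 37, 41}.
v=5: a=5^-2·(≡1), b=5^1·(≡4) mod 5; (1|5)=+1, (4|5)=+1; (−1)^{-2·1·2}·(+1)^1·(+1)^-2 = +1.
v=29: a=29^0·(≡9), b=29^1·(≡11) mod 29; (9|29)=+1, (11|29)=-1; (−1)^{0·1·14}·(+1)^1·(-1)^0 = +1.
v=37: a=37^0·(≡26), b=37^2·(≡11) mod 37; (26|37)=+1, (11|37)=+1; (−1)^{0·2·18}·(+1)^2·(+1)^0 = +1.
v=41: a=41^1·(≡14), b=41^3·(≡12) mod 41; (14|41)=-1, (12|41)=-1; (−1)^{1·3·20}·(-1)^3·(-1)^1 = +1.
v=31: a=31^0·(≡26), b=31^2·(≡19) mod 31; (26|31)=-1, (19|31)=+1; (−1)^{0·2·15}·(-1)^2·(+1)^0 = +1.
v=11: a=11^1·(≡7), b=11^2·(≡2) mod 11; (7|11)=-1, (2|11)=-1; (−1)^{1·2·5}·(-1)^2·(-1)^1 = -1.
v=3: a=3^0·(≡1), b=3^-2·(≡1) mod 3; (1|3)=+1, (1|3)=+1; (−1)^{0·-2·1}·(+1)^-2·(+1)^0 = +1.
v=7: a=7^2·(≡5), b=7^-2·(≡5) mod 7; (5|7)=-1, (5|7)=-1; (−1)^{2·-2·3}·(-1)^-2·(-1)^2 = +1.
v=2: v_2(a)=-2, v_2(b)=0; units ≡ 3, 7 (mod 8); ε·ε+αω+βω = 1·1+-2·0+0·1 ≡ 1  ⇒  (a,b)_2 = -1.
v=∞: 451 > 0 and -5945 < 0  ⇒  (a,b)_∞ = +1.
|Ram(451, -5945)| = 2, even; anisotropic at {2, 11}.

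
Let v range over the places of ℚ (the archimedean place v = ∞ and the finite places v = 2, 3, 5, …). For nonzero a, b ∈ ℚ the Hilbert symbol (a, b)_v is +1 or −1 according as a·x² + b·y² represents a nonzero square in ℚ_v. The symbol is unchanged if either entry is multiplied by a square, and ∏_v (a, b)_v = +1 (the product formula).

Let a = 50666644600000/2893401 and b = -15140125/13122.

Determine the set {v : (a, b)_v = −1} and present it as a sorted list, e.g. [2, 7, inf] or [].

[]

(a, b) ≡ (715, -10010) mod (ℚ^×)²; places V = {2, 3, 5, 7, 11, 13, ∞}.
(a,b)_∞: sgn(715)=+, sgn(-10010)=−, so +1.
(a,b)_3: α=-10, u≡1; β=-8, v≡1 (mod 3); (1|3)=+1, (1|3)=+1; sign (−1)^0·+1^-8·+1^-10 = +1.
(a,b)_13: α=1, u≡4; β=1, v≡9 (mod 13); (4|13)=+1, (9|13)=+1; sign (−1)^0·+1^1·+1^1 = +1.
(a,b)_7: α=-2, u≡4; β=1, v≡5 (mod 7); (4|7)=+1, (5|7)=-1; sign (−1)^0·+1^1·-1^-2 = +1.
(a,b)_2: α=6, β=-1; u≡3, v≡3 (mod 8); ε(u)ε(v)=1·1, αω(v)=6·1, βω(u)=-1·1; sum ≡ 0  ⇒  +1.
(a,b)_11: α=7, u≡8; β=3, v≡1 (mod 11); (8|11)=-1, (1|11)=+1; sign (−1)^1·-1^3·+1^7 = +1.
(a,b)_5: α=5, u≡2; β=3, v≡2 (mod 5); (2|5)=-1, (2|5)=-1; sign (−1)^0·-1^3·-1^5 = +1.
Ram(a, b) = ∅: the form 715·x² + -10010·y² − z² is isotropic over every ℚ_v, so by Hasse–Minkowski it is isotropic over ℚ.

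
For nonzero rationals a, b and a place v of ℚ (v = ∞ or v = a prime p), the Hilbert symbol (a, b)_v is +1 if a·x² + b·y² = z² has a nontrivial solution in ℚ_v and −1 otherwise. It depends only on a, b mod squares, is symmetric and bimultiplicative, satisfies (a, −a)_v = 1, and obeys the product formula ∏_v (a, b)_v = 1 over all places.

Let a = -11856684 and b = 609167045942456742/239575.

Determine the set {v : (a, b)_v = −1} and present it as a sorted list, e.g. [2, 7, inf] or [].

[2, 3, 7, 17]

Mod squares: a ≡ -8211, b ≡ 266. Check v ∈ {∞, 2, 3, 5, 7, 13, 17, 19, 23, 37}.
v=23: a=23^1·(≡14), b=23^4·(≡1) mod 23; (14|23)=-1, (1|23)=+1; (−1)^{1·4·11}·(-1)^4·(+1)^1 = +1.
v=∞: -8211 < 0 and 266 > 0  ⇒  (a,b)_∞ = +1.
v=19: a=19^2·(≡7), b=19^5·(≡18) mod 19; (7|19)=+1, (18|19)=-1; (−1)^{2·5·9}·(+1)^5·(-1)^2 = +1.
v=17: a=17^1·(≡7), b=17^2·(≡10) mod 17; (7|17)=-1, (10|17)=-1; (−1)^{1·2·8}·(-1)^2·(-1)^1 = -1.
v=5: a=5^0·(≡1), b=5^-2·(≡4) mod 5; (1|5)=+1, (4|5)=+1; (−1)^{0·-2·2}·(+1)^-2·(+1)^0 = +1.
v=2: v_2(a)=2, v_2(b)=1; units ≡ 5, 5 (mod 8); ε·ε+αω+βω = 0·0+2·1+1·1 ≡ 1  ⇒  (a,b)_2 = -1.
v=3: a=3^1·(≡2), b=3^2·(≡2) mod 3; (2|3)=-1, (2|3)=-1; (−1)^{1·2·1}·(-1)^2·(-1)^1 = -1.
v=7: a=7^1·(≡6), b=7^-1·(≡3) mod 7; (6|7)=-1, (3|7)=-1; (−1)^{1·-1·3}·(-1)^-1·(-1)^1 = -1.
v=37: a=37^0·(≡3), b=37^-2·(≡11) mod 37; (3|37)=+1, (11|37)=+1; (−1)^{0·-2·18}·(+1)^-2·(+1)^0 = +1.
v=13: a=13^0·(≡5), b=13^2·(≡7) mod 13; (5|13)=-1, (7|13)=-1; (−1)^{0·2·6}·(-1)^2·(-1)^0 = +1.
Ram(-8211, 266) = {2, 3, 7, 17}; no ℚ_2-point on the conic.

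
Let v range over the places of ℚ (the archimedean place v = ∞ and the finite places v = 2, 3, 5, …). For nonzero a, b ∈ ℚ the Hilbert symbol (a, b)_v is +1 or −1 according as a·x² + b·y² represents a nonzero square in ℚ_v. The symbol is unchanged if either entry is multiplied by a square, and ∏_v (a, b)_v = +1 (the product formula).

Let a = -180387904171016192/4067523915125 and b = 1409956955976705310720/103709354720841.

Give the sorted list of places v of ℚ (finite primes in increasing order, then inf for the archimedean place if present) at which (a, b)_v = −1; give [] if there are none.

(a, b) ≡ (-19285, 713545) mod (ℚ^×)²; places V = {2, 3, 5, 7, 11, 13, 19, 23, 29, 31, 37, ∞}.
(a,b)_37: α=2, u≡29; β=3, v≡20 (mod 37); (29|37)=-1, (20|37)=-1; sign (−1)^0·-1^3·-1^2 = -1.
(a,b)_3: α=0, u≡2; β=-6, v≡1 (mod 3); (2|3)=-1, (1|3)=+1; sign (−1)^0·-1^-6·+1^0 = +1.
(a,b)_5: α=-3, u≡3; β=1, v≡4 (mod 5); (3|5)=-1, (4|5)=+1; sign (−1)^0·-1^1·+1^-3 = -1.
(a,b)_13: α=0, u≡8; β=2, v≡9 (mod 13); (8|13)=-1, (9|13)=+1; sign (−1)^0·-1^2·+1^0 = +1.
(a,b)_7: α=1, u≡5; β=1, v≡1 (mod 7); (5|7)=-1, (1|7)=+1; sign (−1)^1·-1^1·+1^1 = +1.
(a,b)_2: α=18, β=16; u≡3, v≡1 (mod 8); ε(u)ε(v)=1·0, αω(v)=18·0, βω(u)=16·1; sum ≡ 0  ⇒  +1.
(a,b)_19: α=5, u≡11; β=5, v≡9 (mod 19); (11|19)=+1, (9|19)=+1; sign (−1)^1·+1^5·+1^5 = -1.
(a,b)_∞: sgn(-19285)=−, sgn(713545)=+, so +1.
(a,b)_31: α=-2, u≡25; β=-2, v≡1 (mod 31); (25|31)=+1, (1|31)=+1; sign (−1)^0·+1^-2·+1^-2 = +1.
(a,b)_11: α=-2, u≡4; β=0, v≡7 (mod 11); (4|11)=+1, (7|11)=-1; sign (−1)^0·+1^0·-1^-2 = +1.
(a,b)_29: α=1, u≡19; β=1, v≡25 (mod 29); (19|29)=-1, (25|29)=+1; sign (−1)^0·-1^1·+1^1 = -1.
(a,b)_23: α=-4, u≡13; β=-6, v≡6 (mod 23); (13|23)=+1, (6|23)=+1; sign (−1)^0·+1^-6·+1^-4 = +1.
|Ram(-19285, 713545)| = 4, even; anisotropic at {5, 19, 29, 37}.

[5, 19, 29, 37]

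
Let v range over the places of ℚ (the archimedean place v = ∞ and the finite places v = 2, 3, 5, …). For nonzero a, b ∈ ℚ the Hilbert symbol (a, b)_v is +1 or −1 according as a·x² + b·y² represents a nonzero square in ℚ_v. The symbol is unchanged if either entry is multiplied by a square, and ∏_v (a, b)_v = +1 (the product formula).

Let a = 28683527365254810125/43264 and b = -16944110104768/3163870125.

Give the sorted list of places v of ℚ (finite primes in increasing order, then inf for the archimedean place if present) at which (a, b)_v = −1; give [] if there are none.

[5, 11, 43, 53]

(a, b) ≡ (40205, -31535) mod (ℚ^×)²; places V = {2, 3, 5, 7, 11, 13, 17, 19, 31, 43, 53, ∞}.
(a,b)_∞: sgn(40205)=+, sgn(-31535)=−, so +1.
(a,b)_53: α=2, u≡14; β=1, v≡34 (mod 53); (14|53)=-1, (34|53)=-1; sign (−1)^0·-1^1·-1^2 = -1.
(a,b)_5: α=3, u≡4; β=-3, v≡2 (mod 5); (4|5)=+1, (2|5)=-1; sign (−1)^0·+1^-3·-1^3 = -1.
(a,b)_3: α=0, u≡2; β=-4, v≡1 (mod 3); (2|3)=-1, (1|3)=+1; sign (−1)^0·-1^-4·+1^0 = +1.
(a,b)_2: α=-8, β=6; u≡5, v≡1 (mod 8); ε(u)ε(v)=0·0, αω(v)=-8·0, βω(u)=6·1; sum ≡ 0  ⇒  +1.
(a,b)_13: α=-2, u≡10; β=-2, v≡9 (mod 13); (10|13)=+1, (9|13)=+1; sign (−1)^0·+1^-2·+1^-2 = +1.
(a,b)_7: α=4, u≡1; β=1, v≡6 (mod 7); (1|7)=+1, (6|7)=-1; sign (−1)^0·+1^1·-1^4 = +1.
(a,b)_31: α=0, u≡23; β=2, v≡15 (mod 31); (23|31)=-1, (15|31)=-1; sign (−1)^0·-1^2·-1^0 = +1.
(a,b)_43: α=1, u≡32; β=-2, v≡20 (mod 43); (32|43)=-1, (20|43)=-1; sign (−1)^0·-1^-2·-1^1 = -1.
(a,b)_17: α=3, u≡13; β=1, v≡9 (mod 17); (13|17)=+1, (9|17)=+1; sign (−1)^0·+1^1·+1^3 = +1.
(a,b)_11: α=5, u≡5; β=2, v≡10 (mod 11); (5|11)=+1, (10|11)=-1; sign (−1)^0·+1^2·-1^5 = -1.
(a,b)_19: α=0, u≡4; β=2, v≡9 (mod 19); (4|19)=+1, (9|19)=+1; sign (−1)^0·+1^2·+1^0 = +1.
|Ram(40205, -31535)| = 4, even; anisotropic at {5, 11, 43, 53}.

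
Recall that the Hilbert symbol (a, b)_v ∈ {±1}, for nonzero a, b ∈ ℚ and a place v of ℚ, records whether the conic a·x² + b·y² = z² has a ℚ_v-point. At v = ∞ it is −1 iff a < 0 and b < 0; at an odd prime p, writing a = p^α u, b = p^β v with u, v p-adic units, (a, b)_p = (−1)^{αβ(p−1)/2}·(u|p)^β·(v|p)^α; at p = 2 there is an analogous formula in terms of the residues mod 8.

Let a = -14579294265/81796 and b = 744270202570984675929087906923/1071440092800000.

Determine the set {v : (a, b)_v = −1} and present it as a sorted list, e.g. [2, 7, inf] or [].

[2, 7]

Mod squares: a ≡ -6665, b ≡ 185115. Check v ∈ {∞, 2, 3, 5, 7, 11, 13, 17, 19, 29, 31, 37, 41, 43}.
v=41: a=41^0·(≡39), b=41^1·(≡18) mod 41; (39|41)=+1, (18|41)=+1; (−1)^{0·1·20}·(+1)^1·(+1)^0 = +1.
v=17: a=17^2·(≡9), b=17^0·(≡2) mod 17; (9|17)=+1, (2|17)=+1; (−1)^{2·0·8}·(+1)^0·(+1)^2 = +1.
v=29: a=29^2·(≡28), b=29^8·(≡2) mod 29; (28|29)=+1, (2|29)=-1; (−1)^{2·8·14}·(+1)^8·(-1)^2 = +1.
v=37: a=37^0·(≡24), b=37^2·(≡30) mod 37; (24|37)=-1, (30|37)=+1; (−1)^{0·2·18}·(-1)^2·(+1)^0 = +1.
v=3: a=3^2·(≡1), b=3^-3·(≡1) mod 3; (1|3)=+1, (1|3)=+1; (−1)^{2·-3·1}·(+1)^-3·(+1)^2 = +1.
v=11: a=11^-2·(≡5), b=11^-6·(≡7) mod 11; (5|11)=+1, (7|11)=-1; (−1)^{-2·-6·5}·(+1)^-6·(-1)^-2 = +1.
v=2: v_2(a)=-2, v_2(b)=-10; units ≡ 7, 3 (mod 8); ε·ε+αω+βω = 1·1+-2·1+-10·0 ≡ 1  ⇒  (a,b)_2 = -1.
v=19: a=19^0·(≡17), b=19^2·(≡6) mod 19; (17|19)=+1, (6|19)=+1; (−1)^{0·2·9}·(+1)^2·(+1)^0 = +1.
v=31: a=31^1·(≡9), b=31^4·(≡14) mod 31; (9|31)=+1, (14|31)=+1; (−1)^{1·4·15}·(+1)^4·(+1)^1 = +1.
v=5: a=5^1·(≡2), b=5^-5·(≡3) mod 5; (2|5)=-1, (3|5)=-1; (−1)^{1·-5·2}·(-1)^-5·(-1)^1 = +1.
v=13: a=13^-2·(≡12), b=13^0·(≡8) mod 13; (12|13)=+1, (8|13)=-1; (−1)^{-2·0·6}·(+1)^0·(-1)^-2 = +1.
v=7: a=7^0·(≡3), b=7^-1·(≡6) mod 7; (3|7)=-1, (6|7)=-1; (−1)^{0·-1·3}·(-1)^-1·(-1)^0 = -1.
v=43: a=43^1·(≡14), b=43^3·(≡7) mod 43; (14|43)=+1, (7|43)=-1; (−1)^{1·3·21}·(+1)^3·(-1)^1 = +1.
v=∞: -6665 < 0 and 185115 > 0  ⇒  (a,b)_∞ = +1.
Ram(-6665, 185115) = {2, 7}; no ℚ_2-point on the conic.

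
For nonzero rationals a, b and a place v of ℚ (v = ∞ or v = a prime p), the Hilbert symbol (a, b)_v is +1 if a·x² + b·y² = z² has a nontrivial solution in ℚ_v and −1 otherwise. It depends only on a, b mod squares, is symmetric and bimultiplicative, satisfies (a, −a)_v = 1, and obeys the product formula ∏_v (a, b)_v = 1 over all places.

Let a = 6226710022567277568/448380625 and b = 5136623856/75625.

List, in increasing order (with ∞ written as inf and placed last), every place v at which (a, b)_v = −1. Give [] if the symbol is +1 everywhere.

[7, 19]

(a, b) ≡ (13, 399) mod (ℚ^×)²; places V = {2, 3, 5, 7, 11, 13, 19, 23, 47, ∞}.
(a,b)_3: α=8, u≡1; β=3, v≡1 (mod 3); (1|3)=+1, (1|3)=+1; sign (−1)^0·+1^3·+1^8 = +1.
(a,b)_19: α=2, u≡14; β=1, v≡15 (mod 19); (14|19)=-1, (15|19)=-1; sign (−1)^0·-1^1·-1^2 = -1.
(a,b)_5: α=-4, u≡2; β=-4, v≡1 (mod 5); (2|5)=-1, (1|5)=+1; sign (−1)^0·-1^-4·+1^-4 = +1.
(a,b)_13: α=3, u≡3; β=2, v≡4 (mod 13); (3|13)=+1, (4|13)=+1; sign (−1)^0·+1^2·+1^3 = +1.
(a,b)_11: α=-4, u≡6; β=-2, v≡5 (mod 11); (6|11)=-1, (5|11)=+1; sign (−1)^0·-1^-2·+1^-4 = +1.
(a,b)_∞: sgn(13)=+, sgn(399)=+, so +1.
(a,b)_23: α=2, u≡9; β=2, v≡16 (mod 23); (9|23)=+1, (16|23)=+1; sign (−1)^0·+1^2·+1^2 = +1.
(a,b)_2: α=10, β=4; u≡5, v≡7 (mod 8); ε(u)ε(v)=0·1, αω(v)=10·0, βω(u)=4·1; sum ≡ 0  ⇒  +1.
(a,b)_47: α=2, u≡40; β=0, v≡30 (mod 47); (40|47)=-1, (30|47)=-1; sign (−1)^0·-1^0·-1^2 = +1.
(a,b)_7: α=-2, u≡3; β=1, v≡4 (mod 7); (3|7)=-1, (4|7)=+1; sign (−1)^0·-1^1·+1^-2 = -1.
(13, 399 / ℚ) ramifies at {7, 19}: a division algebra.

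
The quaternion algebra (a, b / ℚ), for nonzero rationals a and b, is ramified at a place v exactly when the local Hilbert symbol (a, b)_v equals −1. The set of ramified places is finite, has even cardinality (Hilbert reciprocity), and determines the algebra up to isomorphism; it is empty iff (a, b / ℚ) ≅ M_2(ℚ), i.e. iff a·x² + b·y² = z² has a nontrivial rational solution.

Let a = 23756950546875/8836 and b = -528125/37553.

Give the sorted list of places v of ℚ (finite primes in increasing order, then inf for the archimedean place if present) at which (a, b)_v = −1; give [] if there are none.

Mod squares: a ≡ 35, b ≡ -85. Check v ∈ {∞, 2, 3, 5, 7, 13, 17, 47}.
v=17: a=17^0·(≡13), b=17^-1·(≡3) mod 17; (13|17)=+1, (3|17)=-1; (−1)^{0·-1·8}·(+1)^-1·(-1)^0 = +1.
v=3: a=3^2·(≡2), b=3^0·(≡2) mod 3; (2|3)=-1, (2|3)=-1; (−1)^{2·0·1}·(-1)^0·(-1)^2 = +1.
v=5: a=5^7·(≡2), b=5^5·(≡2) mod 5; (2|5)=-1, (2|5)=-1; (−1)^{7·5·2}·(-1)^5·(-1)^7 = +1.
v=∞: 35 > 0 and -85 < 0  ⇒  (a,b)_∞ = +1.
v=2: v_2(a)=-2, v_2(b)=0; units ≡ 3, 3 (mod 8); ε·ε+αω+βω = 1·1+-2·1+0·1 ≡ 1  ⇒  (a,b)_2 = -1.
v=13: a=13^6·(≡4), b=13^2·(≡11) mod 13; (4|13)=+1, (11|13)=-1; (−1)^{6·2·6}·(+1)^2·(-1)^6 = +1.
v=47: a=47^-2·(≡38), b=47^-2·(≡34) mod 47; (38|47)=-1, (34|47)=+1; (−1)^{-2·-2·23}·(-1)^-2·(+1)^-2 = +1.
v=7: a=7^1·(≡5), b=7^0·(≡5) mod 7; (5|7)=-1, (5|7)=-1; (−1)^{1·0·3}·(-1)^0·(-1)^1 = -1.
|Ram(35, -85)| = 2, even; anisotropic at {2, 7}.

[2, 7]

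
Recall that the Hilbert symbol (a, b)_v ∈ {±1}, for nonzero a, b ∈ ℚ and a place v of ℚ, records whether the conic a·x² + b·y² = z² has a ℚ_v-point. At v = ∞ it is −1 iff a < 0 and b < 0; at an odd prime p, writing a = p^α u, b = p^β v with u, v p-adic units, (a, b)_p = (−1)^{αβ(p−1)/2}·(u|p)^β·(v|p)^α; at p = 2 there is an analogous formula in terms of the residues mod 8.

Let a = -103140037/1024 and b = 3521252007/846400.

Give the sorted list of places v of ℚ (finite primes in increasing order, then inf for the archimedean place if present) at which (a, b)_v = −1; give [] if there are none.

Mod squares: a ≡ -852397, b ≡ 150423. Check v ∈ {∞, 2, 3, 5, 7, 11, 13, 17, 19, 23, 29}.
v=13: a=13^1·(≡9), b=13^1·(≡1) mod 13; (9|13)=+1, (1|13)=+1; (−1)^{1·1·6}·(+1)^1·(+1)^1 = +1.
v=29: a=29^1·(≡4), b=29^1·(≡25) mod 29; (4|29)=+1, (25|29)=+1; (−1)^{1·1·14}·(+1)^1·(+1)^1 = +1.
v=7: a=7^1·(≡1), b=7^1·(≡3) mod 7; (1|7)=+1, (3|7)=-1; (−1)^{1·1·3}·(+1)^1·(-1)^1 = +1.
v=∞: -852397 < 0 and 150423 > 0  ⇒  (a,b)_∞ = +1.
v=3: a=3^0·(≡2), b=3^5·(≡2) mod 3; (2|3)=-1, (2|3)=-1; (−1)^{0·5·1}·(-1)^5·(-1)^0 = -1.
v=19: a=19^1·(≡14), b=19^1·(≡10) mod 19; (14|19)=-1, (10|19)=-1; (−1)^{1·1·9}·(-1)^1·(-1)^1 = -1.
v=5: a=5^0·(≡2), b=5^-2·(≡2) mod 5; (2|5)=-1, (2|5)=-1; (−1)^{0·-2·2}·(-1)^-2·(-1)^0 = +1.
v=2: v_2(a)=-10, v_2(b)=-6; units ≡ 3, 7 (mod 8); ε·ε+αω+βω = 1·1+-10·0+-6·1 ≡ 1  ⇒  (a,b)_2 = -1.
v=23: a=23^0·(≡3), b=23^-2·(≡13) mod 23; (3|23)=+1, (13|23)=+1; (−1)^{0·-2·11}·(+1)^-2·(+1)^0 = +1.
v=17: a=17^1·(≡13), b=17^2·(≡10) mod 17; (13|17)=+1, (10|17)=-1; (−1)^{1·2·8}·(+1)^2·(-1)^1 = -1.
v=11: a=11^2·(≡4), b=11^0·(≡4) mod 11; (4|11)=+1, (4|11)=+1; (−1)^{2·0·5}·(+1)^0·(+1)^2 = +1.
Ram(-852397, 150423) = {2, 3, 17, 19}; no ℚ_2-point on the conic.

[2, 3, 17, 19]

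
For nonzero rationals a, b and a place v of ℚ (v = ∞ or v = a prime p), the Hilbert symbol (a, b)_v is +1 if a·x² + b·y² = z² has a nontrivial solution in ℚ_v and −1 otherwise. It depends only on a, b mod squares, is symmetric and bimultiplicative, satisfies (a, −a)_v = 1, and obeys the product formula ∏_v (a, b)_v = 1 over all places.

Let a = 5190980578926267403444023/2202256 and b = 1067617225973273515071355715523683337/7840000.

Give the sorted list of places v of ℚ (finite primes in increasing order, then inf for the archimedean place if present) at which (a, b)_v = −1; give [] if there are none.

[11, 13]

Mod squares: a ≡ 5863, b ≡ 181753. Check v ∈ {∞, 2, 3, 5, 7, 11, 13, 31, 41, 53}.
v=2: v_2(a)=-4, v_2(b)=-8; units ≡ 7, 1 (mod 8); ε·ε+αω+βω = 1·0+-4·0+-8·0 ≡ 0  ⇒  (a,b)_2 = +1.
v=13: a=13^3·(≡9), b=13^5·(≡6) mod 13; (9|13)=+1, (6|13)=-1; (−1)^{3·5·6}·(+1)^5·(-1)^3 = -1.
v=11: a=11^9·(≡9), b=11^7·(≡5) mod 11; (9|11)=+1, (5|11)=+1; (−1)^{9·7·5}·(+1)^7·(+1)^9 = -1.
v=3: a=3^2·(≡1), b=3^2·(≡1) mod 3; (1|3)=+1, (1|3)=+1; (−1)^{2·2·1}·(+1)^2·(+1)^2 = +1.
v=7: a=7^-2·(≡1), b=7^-2·(≡6) mod 7; (1|7)=+1, (6|7)=-1; (−1)^{-2·-2·3}·(+1)^-2·(-1)^-2 = +1.
v=5: a=5^0·(≡3), b=5^-4·(≡3) mod 5; (3|5)=-1, (3|5)=-1; (−1)^{0·-4·2}·(-1)^-4·(-1)^0 = +1.
v=53: a=53^-2·(≡8), b=53^0·(≡29) mod 53; (8|53)=-1, (29|53)=+1; (−1)^{-2·0·26}·(-1)^0·(+1)^-2 = +1.
v=41: a=41^5·(≡32), b=41^11·(≡23) mod 41; (32|41)=+1, (23|41)=+1; (−1)^{5·11·20}·(+1)^11·(+1)^5 = +1.
v=∞: 5863 > 0 and 181753 > 0  ⇒  (a,b)_∞ = +1.
v=31: a=31^2·(≡16), b=31^3·(≡10) mod 31; (16|31)=+1, (10|31)=+1; (−1)^{2·3·15}·(+1)^3·(+1)^2 = +1.
|Ram(5863, 181753)| = 2, even; anisotropic at {11, 13}.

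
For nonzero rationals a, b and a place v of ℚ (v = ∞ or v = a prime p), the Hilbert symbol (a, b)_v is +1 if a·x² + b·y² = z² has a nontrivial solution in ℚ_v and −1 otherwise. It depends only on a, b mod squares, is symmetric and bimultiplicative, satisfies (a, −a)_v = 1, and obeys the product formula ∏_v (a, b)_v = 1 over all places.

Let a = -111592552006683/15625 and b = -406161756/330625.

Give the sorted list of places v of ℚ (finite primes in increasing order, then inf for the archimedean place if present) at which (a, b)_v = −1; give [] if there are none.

[3, 11, 17, inf]

(a, b) ≡ (-187, -231) mod (ℚ^×)²; places V = {2, 3, 5, 7, 11, 13, 17, 23, ∞}.
(a,b)_∞: sgn(-187)=−, sgn(-231)=−, so -1.
(a,b)_2: α=0, β=2; u≡5, v≡1 (mod 8); ε(u)ε(v)=0·0, αω(v)=0·0, βω(u)=2·1; sum ≡ 0  ⇒  +1.
(a,b)_5: α=-6, u≡2; β=-4, v≡1 (mod 5); (2|5)=-1, (1|5)=+1; sign (−1)^0·-1^-4·+1^-6 = +1.
(a,b)_3: α=10, u≡2; β=3, v≡1 (mod 3); (2|3)=-1, (1|3)=+1; sign (−1)^0·-1^3·+1^10 = -1.
(a,b)_17: α=5, u≡14; β=2, v≡6 (mod 17); (14|17)=-1, (6|17)=-1; sign (−1)^0·-1^2·-1^5 = -1.
(a,b)_23: α=0, u≡17; β=-2, v≡7 (mod 23); (17|23)=-1, (7|23)=-1; sign (−1)^0·-1^-2·-1^0 = +1.
(a,b)_7: α=0, u≡1; β=1, v≡4 (mod 7); (1|7)=+1, (4|7)=+1; sign (−1)^0·+1^1·+1^0 = +1.
(a,b)_11: α=3, u≡9; β=1, v≡4 (mod 11); (9|11)=+1, (4|11)=+1; sign (−1)^1·+1^1·+1^3 = -1.
(a,b)_13: α=0, u≡7; β=2, v≡10 (mod 13); (7|13)=-1, (10|13)=+1; sign (−1)^0·-1^2·+1^0 = +1.
|Ram(-187, -231)| = 4, even; anisotropic at {3, 11, 17, ∞}.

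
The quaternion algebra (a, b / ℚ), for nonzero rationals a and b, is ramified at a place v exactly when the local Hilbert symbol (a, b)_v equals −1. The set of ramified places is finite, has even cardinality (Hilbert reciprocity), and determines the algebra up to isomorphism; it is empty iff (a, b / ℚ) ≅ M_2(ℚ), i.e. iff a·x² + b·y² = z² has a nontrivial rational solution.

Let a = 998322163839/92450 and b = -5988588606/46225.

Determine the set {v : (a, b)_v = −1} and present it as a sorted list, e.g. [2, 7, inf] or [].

[3, 11]

Mod squares: a ≡ 16302, b ≡ -277134. Check v ∈ {∞, 2, 3, 5, 7, 11, 13, 17, 19, 31, 43}.
v=3: a=3^3·(≡1), b=3^3·(≡1) mod 3; (1|3)=+1, (1|3)=+1; (−1)^{3·3·1}·(+1)^3·(+1)^3 = -1.
v=17: a=17^2·(≡16), b=17^1·(≡1) mod 17; (16|17)=+1, (1|17)=+1; (−1)^{2·1·8}·(+1)^1·(+1)^2 = +1.
v=11: a=11^1·(≡8), b=11^1·(≡8) mod 11; (8|11)=-1, (8|11)=-1; (−1)^{1·1·5}·(-1)^1·(-1)^1 = -1.
v=13: a=13^1·(≡5), b=13^1·(≡11) mod 13; (5|13)=-1, (11|13)=-1; (−1)^{1·1·6}·(-1)^1·(-1)^1 = +1.
v=19: a=19^1·(≡10), b=19^1·(≡1) mod 19; (10|19)=-1, (1|19)=+1; (−1)^{1·1·9}·(-1)^1·(+1)^1 = +1.
v=7: a=7^2·(≡3), b=7^4·(≡5) mod 7; (3|7)=-1, (5|7)=-1; (−1)^{2·4·3}·(-1)^4·(-1)^2 = +1.
v=∞: 16302 > 0 and -277134 < 0  ⇒  (a,b)_∞ = +1.
v=43: a=43^-2·(≡30), b=43^-2·(≡25) mod 43; (30|43)=-1, (25|43)=+1; (−1)^{-2·-2·21}·(-1)^-2·(+1)^-2 = +1.
v=31: a=31^2·(≡29), b=31^0·(≡3) mod 31; (29|31)=-1, (3|31)=-1; (−1)^{2·0·15}·(-1)^0·(-1)^2 = +1.
v=2: v_2(a)=-1, v_2(b)=1; units ≡ 7, 1 (mod 8); ε·ε+αω+βω = 1·0+-1·0+1·0 ≡ 0  ⇒  (a,b)_2 = +1.
v=5: a=5^-2·(≡3), b=5^-2·(≡1) mod 5; (3|5)=-1, (1|5)=+1; (−1)^{-2·-2·2}·(-1)^-2·(+1)^-2 = +1.
(16302, -277134 / ℚ) ramifies at {3, 11}: a division algebra.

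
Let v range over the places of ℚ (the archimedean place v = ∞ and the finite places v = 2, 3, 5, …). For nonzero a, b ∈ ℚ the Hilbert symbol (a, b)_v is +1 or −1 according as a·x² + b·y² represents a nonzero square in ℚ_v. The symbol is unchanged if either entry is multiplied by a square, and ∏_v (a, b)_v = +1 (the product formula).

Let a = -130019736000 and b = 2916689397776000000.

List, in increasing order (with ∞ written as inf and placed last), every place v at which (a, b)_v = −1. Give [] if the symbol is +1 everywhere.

(a, b) ≡ (-3135, 161) mod (ℚ^×)²; places V = {2, 3, 5, 7, 11, 19, 23, ∞}.
(a,b)_∞: sgn(-3135)=−, sgn(161)=+, so +1.
(a,b)_11: α=1, u≡3; β=2, v≡2 (mod 11); (3|11)=+1, (2|11)=-1; sign (−1)^0·+1^2·-1^1 = -1.
(a,b)_3: α=1, u≡2; β=0, v≡2 (mod 3); (2|3)=-1, (2|3)=-1; sign (−1)^0·-1^0·-1^1 = -1.
(a,b)_5: α=3, u≡2; β=6, v≡4 (mod 5); (2|5)=-1, (4|5)=+1; sign (−1)^0·-1^6·+1^3 = +1.
(a,b)_2: α=6, β=10; u≡1, v≡1 (mod 8); ε(u)ε(v)=0·0, αω(v)=6·0, βω(u)=10·0; sum ≡ 0  ⇒  +1.
(a,b)_7: α=2, u≡2; β=3, v≡2 (mod 7); (2|7)=+1, (2|7)=+1; sign (−1)^0·+1^3·+1^2 = +1.
(a,b)_19: α=1, u≡6; β=2, v≡17 (mod 19); (6|19)=+1, (17|19)=+1; sign (−1)^0·+1^2·+1^1 = +1.
(a,b)_23: α=2, u≡3; β=3, v≡14 (mod 23); (3|23)=+1, (14|23)=-1; sign (−1)^0·+1^3·-1^2 = +1.
(-3135, 161 / ℚ) ramifies at {3, 11}: a division algebra.

[3, 11]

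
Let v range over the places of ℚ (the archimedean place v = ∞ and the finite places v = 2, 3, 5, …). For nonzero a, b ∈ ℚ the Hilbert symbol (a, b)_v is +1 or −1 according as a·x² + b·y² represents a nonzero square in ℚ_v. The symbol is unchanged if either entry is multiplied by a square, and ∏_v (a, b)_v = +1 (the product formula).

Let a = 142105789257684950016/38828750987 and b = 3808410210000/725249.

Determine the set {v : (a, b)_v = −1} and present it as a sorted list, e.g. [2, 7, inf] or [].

Mod squares: a ≡ 562397, b ≡ 667029. Check v ∈ {∞, 2, 3, 5, 7, 11, 13, 17, 19, 29, 41, 43}.
v=2: v_2(a)=10, v_2(b)=4; units ≡ 5, 5 (mod 8); ε·ε+αω+βω = 0·0+10·1+4·1 ≡ 0  ⇒  (a,b)_2 = +1.
v=43: a=43^-1·(≡27), b=43^0·(≡13) mod 43; (27|43)=-1, (13|43)=+1; (−1)^{-1·0·21}·(-1)^0·(+1)^-1 = +1.
v=7: a=7^0·(≡5), b=7^-2·(≡6) mod 7; (5|7)=-1, (6|7)=-1; (−1)^{0·-2·3}·(-1)^-2·(-1)^0 = +1.
v=11: a=11^3·(≡6), b=11^1·(≡2) mod 11; (6|11)=-1, (2|11)=-1; (−1)^{3·1·5}·(-1)^1·(-1)^3 = -1.
v=29: a=29^1·(≡21), b=29^1·(≡25) mod 29; (21|29)=-1, (25|29)=+1; (−1)^{1·1·14}·(-1)^1·(+1)^1 = -1.
v=5: a=5^0·(≡3), b=5^4·(≡4) mod 5; (3|5)=-1, (4|5)=+1; (−1)^{0·4·2}·(-1)^4·(+1)^0 = +1.
v=41: a=41^-1·(≡25), b=41^-1·(≡1) mod 41; (25|41)=+1, (1|41)=+1; (−1)^{-1·-1·20}·(+1)^-1·(+1)^-1 = +1.
v=19: a=19^-4·(≡4), b=19^-2·(≡13) mod 19; (4|19)=+1, (13|19)=-1; (−1)^{-4·-2·9}·(+1)^-2·(-1)^-4 = +1.
v=∞: 562397 > 0 and 667029 > 0  ⇒  (a,b)_∞ = +1.
v=3: a=3^16·(≡2), b=3^5·(≡1) mod 3; (2|3)=-1, (1|3)=+1; (−1)^{16·5·1}·(-1)^5·(+1)^16 = -1.
v=13: a=13^-2·(≡1), b=13^0·(≡9) mod 13; (1|13)=+1, (9|13)=+1; (−1)^{-2·0·6}·(+1)^0·(+1)^-2 = +1.
v=17: a=17^4·(≡3), b=17^3·(≡16) mod 17; (3|17)=-1, (16|17)=+1; (−1)^{4·3·8}·(-1)^3·(+1)^4 = -1.
(562397, 667029 / ℚ) ramifies at {3, 11, 17, 29}: a division algebra.

[3, 11, 17, 29]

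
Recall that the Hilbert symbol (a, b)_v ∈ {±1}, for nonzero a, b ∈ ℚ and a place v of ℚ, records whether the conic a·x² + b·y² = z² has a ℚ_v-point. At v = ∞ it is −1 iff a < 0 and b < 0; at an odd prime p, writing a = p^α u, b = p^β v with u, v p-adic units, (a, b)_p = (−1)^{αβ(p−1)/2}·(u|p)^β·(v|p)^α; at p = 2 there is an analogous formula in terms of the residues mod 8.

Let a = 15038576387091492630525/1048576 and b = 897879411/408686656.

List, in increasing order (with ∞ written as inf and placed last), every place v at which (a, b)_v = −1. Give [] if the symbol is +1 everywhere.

[3, 29]

Mod squares: a ≡ 221, b ≡ 1131. Check v ∈ {∞, 2, 3, 5, 7, 11, 13, 17, 19, 23, 29}.
v=11: a=11^0·(≡9), b=11^2·(≡3) mod 11; (9|11)=+1, (3|11)=+1; (−1)^{0·2·5}·(+1)^2·(+1)^0 = +1.
v=2: v_2(a)=-20, v_2(b)=-6; units ≡ 5, 3 (mod 8); ε·ε+αω+βω = 0·1+-20·1+-6·1 ≡ 0  ⇒  (a,b)_2 = +1.
v=5: a=5^2·(≡1), b=5^0·(≡1) mod 5; (1|5)=+1, (1|5)=+1; (−1)^{2·0·2}·(+1)^0·(+1)^2 = +1.
v=13: a=13^3·(≡3), b=13^1·(≡12) mod 13; (3|13)=+1, (12|13)=+1; (−1)^{3·1·6}·(+1)^1·(+1)^3 = +1.
v=3: a=3^16·(≡2), b=3^9·(≡2) mod 3; (2|3)=-1, (2|3)=-1; (−1)^{16·9·1}·(-1)^9·(-1)^16 = -1.
v=∞: 221 > 0 and 1131 > 0  ⇒  (a,b)_∞ = +1.
v=7: a=7^0·(≡1), b=7^-2·(≡1) mod 7; (1|7)=+1, (1|7)=+1; (−1)^{0·-2·3}·(+1)^-2·(+1)^0 = +1.
v=17: a=17^1·(≡1), b=17^0·(≡15) mod 17; (1|17)=+1, (15|17)=+1; (−1)^{1·0·8}·(+1)^0·(+1)^1 = +1.
v=23: a=23^2·(≡11), b=23^0·(≡6) mod 23; (11|23)=-1, (6|23)=+1; (−1)^{2·0·11}·(-1)^0·(+1)^2 = +1.
v=19: a=19^0·(≡15), b=19^-4·(≡2) mod 19; (15|19)=-1, (2|19)=-1; (−1)^{0·-4·9}·(-1)^-4·(-1)^0 = +1.
v=29: a=29^4·(≡10), b=29^1·(≡26) mod 29; (10|29)=-1, (26|29)=-1; (−1)^{4·1·14}·(-1)^1·(-1)^4 = -1.
Ram(221, 1131) = {3, 29}; no ℚ_3-point on the conic.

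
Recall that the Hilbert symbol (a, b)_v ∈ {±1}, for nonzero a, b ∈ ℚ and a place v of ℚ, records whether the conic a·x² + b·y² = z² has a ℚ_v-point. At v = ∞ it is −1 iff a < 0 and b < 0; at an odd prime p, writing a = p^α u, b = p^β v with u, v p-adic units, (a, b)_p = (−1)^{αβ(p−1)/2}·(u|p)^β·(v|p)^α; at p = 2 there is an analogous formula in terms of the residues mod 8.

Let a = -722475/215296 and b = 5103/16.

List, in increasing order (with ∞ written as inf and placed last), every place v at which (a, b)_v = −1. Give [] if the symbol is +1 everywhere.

(a, b) ≡ (-19, 7) mod (ℚ^×)²; places V = {2, 3, 5, 7, 13, 19, 29, ∞}.
(a,b)_29: α=-2, u≡17; β=0, v≡9 (mod 29); (17|29)=-1, (9|29)=+1; sign (−1)^0·-1^0·+1^-2 = +1.
(a,b)_19: α=1, u≡10; β=0, v≡9 (mod 19); (10|19)=-1, (9|19)=+1; sign (−1)^0·-1^0·+1^1 = +1.
(a,b)_7: α=0, u≡4; β=1, v≡4 (mod 7); (4|7)=+1, (4|7)=+1; sign (−1)^0·+1^1·+1^0 = +1.
(a,b)_3: α=2, u≡2; β=6, v≡1 (mod 3); (2|3)=-1, (1|3)=+1; sign (−1)^0·-1^6·+1^2 = +1.
(a,b)_∞: sgn(-19)=−, sgn(7)=+, so +1.
(a,b)_2: α=-8, β=-4; u≡5, v≡7 (mod 8); ε(u)ε(v)=0·1, αω(v)=-8·0, βω(u)=-4·1; sum ≡ 0  ⇒  +1.
(a,b)_5: α=2, u≡1; β=0, v≡3 (mod 5); (1|5)=+1, (3|5)=-1; sign (−1)^0·+1^0·-1^2 = +1.
(a,b)_13: α=2, u≡5; β=0, v≡11 (mod 13); (5|13)=-1, (11|13)=-1; sign (−1)^0·-1^0·-1^2 = +1.
Ram(a, b) = ∅: the form -19·x² + 7·y² − z² is isotropic over every ℚ_v, so by Hasse–Minkowski it is isotropic over ℚ.

[]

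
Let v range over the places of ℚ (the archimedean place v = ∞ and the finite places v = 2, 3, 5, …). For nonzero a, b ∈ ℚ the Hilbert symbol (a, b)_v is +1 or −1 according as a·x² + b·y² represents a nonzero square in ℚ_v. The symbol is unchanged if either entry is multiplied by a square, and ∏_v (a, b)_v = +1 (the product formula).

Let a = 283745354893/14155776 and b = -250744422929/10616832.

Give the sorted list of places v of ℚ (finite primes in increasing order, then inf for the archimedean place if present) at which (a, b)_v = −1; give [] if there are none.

Mod squares: a ≡ 798, b ≡ -2002. Check v ∈ {∞, 2, 3, 7, 11, 13, 17, 19}.
v=17: a=17^2·(≡2), b=17^2·(≡13) mod 17; (2|17)=+1, (13|17)=+1; (−1)^{2·2·8}·(+1)^2·(+1)^2 = +1.
v=19: a=19^3·(≡4), b=19^2·(≡14) mod 19; (4|19)=+1, (14|19)=-1; (−1)^{3·2·9}·(+1)^2·(-1)^3 = -1.
v=∞: 798 > 0 and -2002 < 0  ⇒  (a,b)_∞ = +1.
v=13: a=13^2·(≡2), b=13^1·(≡2) mod 13; (2|13)=-1, (2|13)=-1; (−1)^{2·1·6}·(-1)^1·(-1)^2 = -1.
v=2: v_2(a)=-19, v_2(b)=-17; units ≡ 7, 7 (mod 8); ε·ε+αω+βω = 1·1+-19·0+-17·0 ≡ 1  ⇒  (a,b)_2 = -1.
v=3: a=3^-3·(≡2), b=3^-4·(≡2) mod 3; (2|3)=-1, (2|3)=-1; (−1)^{-3·-4·1}·(-1)^-4·(-1)^-3 = -1.
v=7: a=7^1·(≡2), b=7^5·(≡2) mod 7; (2|7)=+1, (2|7)=+1; (−1)^{1·5·3}·(+1)^5·(+1)^1 = -1.
v=11: a=11^2·(≡8), b=11^1·(≡9) mod 11; (8|11)=-1, (9|11)=+1; (−1)^{2·1·5}·(-1)^1·(+1)^2 = -1.
(798, -2002 / ℚ) ramifies at {2, 3, 7, 11, 13, 19}: a division algebra.

[2, 3, 7, 11, 13, 19]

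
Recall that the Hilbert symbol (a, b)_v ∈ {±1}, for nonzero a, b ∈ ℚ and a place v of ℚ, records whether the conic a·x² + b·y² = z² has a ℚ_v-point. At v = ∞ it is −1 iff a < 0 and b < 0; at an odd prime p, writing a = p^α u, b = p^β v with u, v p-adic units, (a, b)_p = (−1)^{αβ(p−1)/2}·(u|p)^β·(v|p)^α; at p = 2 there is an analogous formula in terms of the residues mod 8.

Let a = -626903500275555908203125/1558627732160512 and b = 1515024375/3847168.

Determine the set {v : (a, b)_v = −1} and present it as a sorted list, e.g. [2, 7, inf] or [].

Mod squares: a ≡ -5681, b ≡ 17043. Check v ∈ {∞, 2, 3, 5, 13, 17, 19, 23, 37, 43}.
v=37: a=37^-2·(≡32), b=37^0·(≡17) mod 37; (32|37)=-1, (17|37)=-1; (−1)^{-2·0·18}·(-1)^0·(-1)^-2 = +1.
v=43: a=43^4·(≡15), b=43^2·(≡10) mod 43; (15|43)=+1, (10|43)=+1; (−1)^{4·2·21}·(+1)^2·(+1)^4 = +1.
v=13: a=13^-1·(≡2), b=13^-1·(≡5) mod 13; (2|13)=-1, (5|13)=-1; (−1)^{-1·-1·6}·(-1)^-1·(-1)^-1 = +1.
v=19: a=19^3·(≡5), b=19^1·(≡16) mod 19; (5|19)=+1, (16|19)=+1; (−1)^{3·1·9}·(+1)^1·(+1)^3 = -1.
v=5: a=5^12·(≡4), b=5^4·(≡3) mod 5; (4|5)=+1, (3|5)=-1; (−1)^{12·4·2}·(+1)^4·(-1)^12 = +1.
v=23: a=23^3·(≡6), b=23^1·(≡7) mod 23; (6|23)=+1, (7|23)=-1; (−1)^{3·1·11}·(+1)^1·(-1)^3 = +1.
v=17: a=17^-4·(≡11), b=17^-2·(≡15) mod 17; (11|17)=-1, (15|17)=+1; (−1)^{-4·-2·8}·(-1)^-2·(+1)^-4 = +1.
v=2: v_2(a)=-20, v_2(b)=-10; units ≡ 7, 3 (mod 8); ε·ε+αω+βω = 1·1+-20·1+-10·0 ≡ 1  ⇒  (a,b)_2 = -1.
v=3: a=3^2·(≡1), b=3^1·(≡2) mod 3; (1|3)=+1, (2|3)=-1; (−1)^{2·1·1}·(+1)^1·(-1)^2 = +1.
v=∞: -5681 < 0 and 17043 > 0  ⇒  (a,b)_∞ = +1.
|Ram(-5681, 17043)| = 2, even; anisotropic at {2, 19}.

[2, 19]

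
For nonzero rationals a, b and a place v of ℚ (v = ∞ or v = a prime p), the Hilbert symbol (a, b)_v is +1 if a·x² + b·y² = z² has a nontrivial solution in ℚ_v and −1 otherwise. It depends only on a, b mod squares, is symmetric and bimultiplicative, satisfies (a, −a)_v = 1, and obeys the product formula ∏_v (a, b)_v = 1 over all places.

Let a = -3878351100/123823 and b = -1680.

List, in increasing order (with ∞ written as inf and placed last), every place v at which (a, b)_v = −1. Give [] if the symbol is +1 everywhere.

[2, 3, 5, 7, 37, inf]

(a, b) ≡ (-104377, -105) mod (ℚ^×)²; places V = {2, 3, 5, 7, 13, 17, 19, 31, 37, ∞}.
(a,b)_19: α=-2, u≡17; β=0, v≡11 (mod 19); (17|19)=+1, (11|19)=+1; sign (−1)^0·+1^0·+1^-2 = +1.
(a,b)_7: α=-3, u≡5; β=1, v≡5 (mod 7); (5|7)=-1, (5|7)=-1; sign (−1)^1·-1^1·-1^-3 = -1.
(a,b)_∞: sgn(-104377)=−, sgn(-105)=−, so -1.
(a,b)_31: α=1, u≡27; β=0, v≡25 (mod 31); (27|31)=-1, (25|31)=+1; sign (−1)^0·-1^0·+1^1 = +1.
(a,b)_37: α=1, u≡21; β=0, v≡22 (mod 37); (21|37)=+1, (22|37)=-1; sign (−1)^0·+1^0·-1^1 = -1.
(a,b)_3: α=2, u≡2; β=1, v≡1 (mod 3); (2|3)=-1, (1|3)=+1; sign (−1)^0·-1^1·+1^2 = -1.
(a,b)_17: α=2, u≡3; β=0, v≡3 (mod 17); (3|17)=-1, (3|17)=-1; sign (−1)^0·-1^0·-1^2 = +1.
(a,b)_2: α=2, β=4; u≡7, v≡7 (mod 8); ε(u)ε(v)=1·1, αω(v)=2·0, βω(u)=4·0; sum ≡ 1  ⇒  -1.
(a,b)_5: α=2, u≡2; β=1, v≡4 (mod 5); (2|5)=-1, (4|5)=+1; sign (−1)^0·-1^1·+1^2 = -1.
(a,b)_13: α=1, u≡7; β=0, v≡10 (mod 13); (7|13)=-1, (10|13)=+1; sign (−1)^0·-1^0·+1^1 = +1.
(-104377, -105 / ℚ) ramifies at {2, 3, 5, 7, 37, ∞}: a division algebra.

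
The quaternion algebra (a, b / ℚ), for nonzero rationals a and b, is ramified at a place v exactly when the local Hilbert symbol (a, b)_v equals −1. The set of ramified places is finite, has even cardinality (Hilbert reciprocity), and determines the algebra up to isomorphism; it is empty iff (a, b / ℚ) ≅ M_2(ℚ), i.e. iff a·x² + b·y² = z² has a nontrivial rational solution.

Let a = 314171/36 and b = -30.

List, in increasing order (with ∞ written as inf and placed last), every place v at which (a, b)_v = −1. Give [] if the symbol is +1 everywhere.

[2, 3]

(a, b) ≡ (11, -30) mod (ℚ^×)²; places V = {2, 3, 5, 11, 13, ∞}.
(a,b)_∞: sgn(11)=+, sgn(-30)=−, so +1.
(a,b)_11: α=1, u≡9; β=0, v≡3 (mod 11); (9|11)=+1, (3|11)=+1; sign (−1)^0·+1^0·+1^1 = +1.
(a,b)_3: α=-2, u≡2; β=1, v≡2 (mod 3); (2|3)=-1, (2|3)=-1; sign (−1)^0·-1^1·-1^-2 = -1.
(a,b)_5: α=0, u≡1; β=1, v≡4 (mod 5); (1|5)=+1, (4|5)=+1; sign (−1)^0·+1^1·+1^0 = +1.
(a,b)_13: α=4, u≡5; β=0, v≡9 (mod 13); (5|13)=-1, (9|13)=+1; sign (−1)^0·-1^0·+1^4 = +1.
(a,b)_2: α=-2, β=1; u≡3, v≡1 (mod 8); ε(u)ε(v)=1·0, αω(v)=-2·0, βω(u)=1·1; sum ≡ 1  ⇒  -1.
(11, -30 / ℚ) ramifies at {2, 3}: a division algebra.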